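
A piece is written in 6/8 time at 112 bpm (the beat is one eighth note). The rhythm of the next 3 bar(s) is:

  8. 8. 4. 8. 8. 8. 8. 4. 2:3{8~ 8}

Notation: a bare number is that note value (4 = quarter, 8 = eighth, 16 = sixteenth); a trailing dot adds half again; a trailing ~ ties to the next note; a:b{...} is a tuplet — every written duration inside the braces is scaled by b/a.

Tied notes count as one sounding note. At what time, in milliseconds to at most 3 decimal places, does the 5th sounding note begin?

note 5 onset = 15/2b = 4017.857ms

1. 0.0ms @ 0 + 803.571ms (3/2)
2. 803.571ms @ 3/2 + 803.571ms (3/2)
3. 1607.143ms @ 3 + 1607.143ms (3)
4. 3214.286ms @ 6 + 803.571ms (3/2)
5. 4017.857ms @ 15/2 + 803.571ms (3/2)
6. 4821.429ms @ 9 + 803.571ms (3/2)
7. 5625.0ms @ 21/2 + 803.571ms (3/2)
8. 6428.571ms @ 12 + 1607.143ms (3)
9. 8035.714ms @ 15 + 1607.143ms (3)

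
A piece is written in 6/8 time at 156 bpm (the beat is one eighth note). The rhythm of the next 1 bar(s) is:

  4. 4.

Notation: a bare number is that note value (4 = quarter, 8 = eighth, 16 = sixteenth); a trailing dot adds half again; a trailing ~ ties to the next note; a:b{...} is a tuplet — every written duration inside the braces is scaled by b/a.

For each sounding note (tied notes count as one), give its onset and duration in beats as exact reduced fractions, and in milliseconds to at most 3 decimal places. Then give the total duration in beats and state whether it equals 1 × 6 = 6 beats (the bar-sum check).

1) 0.0ms=0b +1153.846ms=3b
2) 1153.846ms=3b +1153.846ms=3b
Σ=6b of 6 (156bpm 6/8) — PASS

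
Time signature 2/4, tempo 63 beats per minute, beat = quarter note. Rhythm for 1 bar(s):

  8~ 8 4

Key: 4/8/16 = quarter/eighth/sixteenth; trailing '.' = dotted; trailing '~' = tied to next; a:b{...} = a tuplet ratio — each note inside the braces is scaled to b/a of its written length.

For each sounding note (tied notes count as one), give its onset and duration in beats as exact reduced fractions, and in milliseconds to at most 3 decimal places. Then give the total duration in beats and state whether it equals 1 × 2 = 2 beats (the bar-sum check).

1) 0.0ms=0b +952.381ms=1b
2) 952.381ms=1b +952.381ms=1b
Σ=2b of 2 (63bpm 2/4) — PASS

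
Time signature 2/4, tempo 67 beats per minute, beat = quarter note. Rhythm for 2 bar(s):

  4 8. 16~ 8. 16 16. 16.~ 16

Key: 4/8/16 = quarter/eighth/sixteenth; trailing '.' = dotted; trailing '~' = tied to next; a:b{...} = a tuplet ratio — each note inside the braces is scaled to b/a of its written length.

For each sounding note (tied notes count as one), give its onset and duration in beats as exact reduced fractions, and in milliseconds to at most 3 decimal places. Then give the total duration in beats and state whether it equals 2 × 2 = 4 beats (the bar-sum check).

1) 0.0ms=0b +895.522ms=1b
2) 895.522ms=1b +671.642ms=3/4b
3) 1567.164ms=7/4b +895.522ms=1b
4) 2462.687ms=11/4b +223.881ms=1/4b
5) 2686.567ms=3b +335.821ms=3/8b
6) 3022.388ms=27/8b +559.701ms=5/8b
Σ=4b of 4 (67bpm 2/4) — PASS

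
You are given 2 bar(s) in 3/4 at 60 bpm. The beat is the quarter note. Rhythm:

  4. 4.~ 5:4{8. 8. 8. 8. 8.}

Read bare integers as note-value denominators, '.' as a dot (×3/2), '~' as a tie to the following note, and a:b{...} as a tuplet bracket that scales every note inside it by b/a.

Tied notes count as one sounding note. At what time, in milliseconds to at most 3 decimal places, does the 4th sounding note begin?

1. 0.0ms @ 0 + 1500.0ms (3/2)
2. 1500.0ms @ 3/2 + 2100.0ms (21/10)
3. 3600.0ms @ 18/5 + 600.0ms (3/5)
4. 4200.0ms @ 21/5 + 600.0ms (3/5)
5. 4800.0ms @ 24/5 + 600.0ms (3/5)
6. 5400.0ms @ 27/5 + 600.0ms (3/5)

note 4 onset = 21/5b = 4200.0ms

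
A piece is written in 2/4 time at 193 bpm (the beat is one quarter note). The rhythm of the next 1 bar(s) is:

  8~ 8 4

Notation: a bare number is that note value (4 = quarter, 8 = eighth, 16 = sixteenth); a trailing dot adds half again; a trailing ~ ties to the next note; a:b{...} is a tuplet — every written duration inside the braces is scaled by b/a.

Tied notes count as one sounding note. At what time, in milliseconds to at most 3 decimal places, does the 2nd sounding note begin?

1. 0.0ms @ 0 + 310.881ms (1)
2. 310.881ms @ 1 + 310.881ms (1)

note 2 onset = 1b = 310.881ms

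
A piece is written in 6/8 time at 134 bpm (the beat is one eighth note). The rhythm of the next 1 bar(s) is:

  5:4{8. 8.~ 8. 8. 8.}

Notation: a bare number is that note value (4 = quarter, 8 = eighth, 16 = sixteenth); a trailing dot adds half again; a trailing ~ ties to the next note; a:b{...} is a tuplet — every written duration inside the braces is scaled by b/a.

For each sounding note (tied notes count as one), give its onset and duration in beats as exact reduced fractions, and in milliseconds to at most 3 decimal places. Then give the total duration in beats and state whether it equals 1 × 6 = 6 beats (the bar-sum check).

1) 0.0ms=0b +537.313ms=6/5b
2) 537.313ms=6/5b +1074.627ms=12/5b
3) 1611.94ms=18/5b +537.313ms=6/5b
4) 2149.254ms=24/5b +537.313ms=6/5b
Σ=6b of 6 (134bpm 6/8) — PASS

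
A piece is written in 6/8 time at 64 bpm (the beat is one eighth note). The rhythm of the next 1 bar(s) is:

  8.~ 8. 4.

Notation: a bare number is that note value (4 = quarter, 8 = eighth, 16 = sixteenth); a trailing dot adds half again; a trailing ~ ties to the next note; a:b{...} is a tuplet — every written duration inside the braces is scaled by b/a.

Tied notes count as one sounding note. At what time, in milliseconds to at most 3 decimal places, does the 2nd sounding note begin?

1. 0.0ms @ 0 + 2812.5ms (3)
2. 2812.5ms @ 3 + 2812.5ms (3)

note 2 onset = 3b = 2812.5ms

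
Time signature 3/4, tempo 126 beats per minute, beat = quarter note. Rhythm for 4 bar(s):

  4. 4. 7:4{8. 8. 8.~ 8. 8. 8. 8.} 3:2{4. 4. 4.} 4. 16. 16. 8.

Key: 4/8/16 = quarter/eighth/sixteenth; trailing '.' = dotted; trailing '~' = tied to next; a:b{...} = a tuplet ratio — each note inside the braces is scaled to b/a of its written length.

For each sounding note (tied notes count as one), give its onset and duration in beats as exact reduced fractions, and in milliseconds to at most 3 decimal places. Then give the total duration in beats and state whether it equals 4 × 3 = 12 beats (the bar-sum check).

1) 0.0ms=0b +714.286ms=3/2b
2) 714.286ms=3/2b +714.286ms=3/2b
3) 1428.571ms=3b +204.082ms=3/7b
4) 1632.653ms=24/7b +204.082ms=3/7b
5) 1836.735ms=27/7b +408.163ms=6/7b
6) 2244.898ms=33/7b +204.082ms=3/7b
7) 2448.98ms=36/7b +204.082ms=3/7b
8) 2653.061ms=39/7b +204.082ms=3/7b
9) 2857.143ms=6b +476.19ms=1b
10) 3333.333ms=7b +476.19ms=1b
11) 3809.524ms=8b +476.19ms=1b
12) 4285.714ms=9b +714.286ms=3/2b
13) 5000.0ms=21/2b +178.571ms=3/8b
14) 5178.571ms=87/8b +178.571ms=3/8b
15) 5357.143ms=45/4b +357.143ms=3/4b
Σ=12b of 12 (126bpm 3/4) — PASS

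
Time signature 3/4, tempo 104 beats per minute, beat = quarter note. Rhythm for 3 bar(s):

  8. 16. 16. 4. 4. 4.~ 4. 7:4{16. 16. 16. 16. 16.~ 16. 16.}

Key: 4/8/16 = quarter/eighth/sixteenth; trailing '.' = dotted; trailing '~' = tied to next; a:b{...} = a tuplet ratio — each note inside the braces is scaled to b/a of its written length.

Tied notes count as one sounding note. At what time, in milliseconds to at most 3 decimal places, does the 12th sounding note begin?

1. 0.0ms @ 0 + 432.692ms (3/4)
2. 432.692ms @ 3/4 + 216.346ms (3/8)
3. 649.038ms @ 9/8 + 216.346ms (3/8)
4. 865.385ms @ 3/2 + 865.385ms (3/2)
5. 1730.769ms @ 3 + 865.385ms (3/2)
6. 2596.154ms @ 9/2 + 1730.769ms (3)
7. 4326.923ms @ 15/2 + 123.626ms (3/14)
8. 4450.549ms @ 54/7 + 123.626ms (3/14)
9. 4574.176ms @ 111/14 + 123.626ms (3/14)
10. 4697.802ms @ 57/7 + 123.626ms (3/14)
11. 4821.429ms @ 117/14 + 247.253ms (3/7)
12. 5068.681ms @ 123/14 + 123.626ms (3/14)

note 12 onset = 123/14b = 5068.681ms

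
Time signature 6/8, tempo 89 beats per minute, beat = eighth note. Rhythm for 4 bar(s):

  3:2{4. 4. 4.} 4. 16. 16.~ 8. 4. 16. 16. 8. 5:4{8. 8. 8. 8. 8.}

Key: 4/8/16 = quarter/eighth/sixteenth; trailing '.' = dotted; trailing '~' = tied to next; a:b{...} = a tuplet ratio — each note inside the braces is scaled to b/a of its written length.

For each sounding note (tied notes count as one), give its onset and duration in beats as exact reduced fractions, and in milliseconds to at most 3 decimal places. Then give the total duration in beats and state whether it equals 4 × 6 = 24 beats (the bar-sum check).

1) 0.0ms=0b +1348.315ms=2b
2) 1348.315ms=2b +1348.315ms=2b
3) 2696.629ms=4b +1348.315ms=2b
4) 4044.944ms=6b +2022.472ms=3b
5) 6067.416ms=9b +505.618ms=3/4b
6) 6573.034ms=39/4b +1516.854ms=9/4b
7) 8089.888ms=12b +2022.472ms=3b
8) 10112.36ms=15b +505.618ms=3/4b
9) 10617.978ms=63/4b +505.618ms=3/4b
10) 11123.596ms=33/2b +1011.236ms=3/2b
11) 12134.831ms=18b +808.989ms=6/5b
12) 12943.82ms=96/5b +808.989ms=6/5b
13) 13752.809ms=102/5b +808.989ms=6/5b
14) 14561.798ms=108/5b +808.989ms=6/5b
15) 15370.787ms=114/5b +808.989ms=6/5b
Σ=24b of 24 (89bpm 6/8) — PASS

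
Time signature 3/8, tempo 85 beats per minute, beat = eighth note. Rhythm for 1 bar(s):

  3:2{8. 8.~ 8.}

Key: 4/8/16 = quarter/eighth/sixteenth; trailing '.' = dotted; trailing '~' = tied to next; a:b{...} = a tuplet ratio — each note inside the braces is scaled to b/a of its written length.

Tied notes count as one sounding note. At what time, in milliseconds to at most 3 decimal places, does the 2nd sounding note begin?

note 2 onset = 1b = 705.882ms

1. 0.0ms @ 0 + 705.882ms (1)
2. 705.882ms @ 1 + 1411.765ms (2)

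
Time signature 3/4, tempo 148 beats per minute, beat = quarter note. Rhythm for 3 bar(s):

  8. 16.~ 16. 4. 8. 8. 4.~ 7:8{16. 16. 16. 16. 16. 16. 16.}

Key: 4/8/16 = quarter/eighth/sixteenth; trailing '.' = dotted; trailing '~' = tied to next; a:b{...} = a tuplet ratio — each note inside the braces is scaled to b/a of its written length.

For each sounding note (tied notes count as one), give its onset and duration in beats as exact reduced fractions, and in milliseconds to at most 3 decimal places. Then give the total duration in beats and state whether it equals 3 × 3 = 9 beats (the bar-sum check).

1) 0.0ms=0b +304.054ms=3/4b
2) 304.054ms=3/4b +304.054ms=3/4b
3) 608.108ms=3/2b +608.108ms=3/2b
4) 1216.216ms=3b +304.054ms=3/4b
5) 1520.27ms=15/4b +304.054ms=3/4b
6) 1824.324ms=9/2b +781.853ms=27/14b
7) 2606.178ms=45/7b +173.745ms=3/7b
8) 2779.923ms=48/7b +173.745ms=3/7b
9) 2953.668ms=51/7b +173.745ms=3/7b
10) 3127.413ms=54/7b +173.745ms=3/7b
11) 3301.158ms=57/7b +173.745ms=3/7b
12) 3474.903ms=60/7b +173.745ms=3/7b
Σ=9b of 9 (148bpm 3/4) — PASS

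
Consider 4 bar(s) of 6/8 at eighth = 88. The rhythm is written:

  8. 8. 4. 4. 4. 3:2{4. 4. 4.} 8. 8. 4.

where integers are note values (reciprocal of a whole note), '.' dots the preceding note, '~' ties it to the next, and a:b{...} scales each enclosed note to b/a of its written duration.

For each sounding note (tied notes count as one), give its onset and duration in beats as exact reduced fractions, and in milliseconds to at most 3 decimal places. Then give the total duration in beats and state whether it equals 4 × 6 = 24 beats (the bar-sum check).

1) 0.0ms=0b +1022.727ms=3/2b
2) 1022.727ms=3/2b +1022.727ms=3/2b
3) 2045.455ms=3b +2045.455ms=3b
4) 4090.909ms=6b +2045.455ms=3b
5) 6136.364ms=9b +2045.455ms=3b
6) 8181.818ms=12b +1363.636ms=2b
7) 9545.455ms=14b +1363.636ms=2b
8) 10909.091ms=16b +1363.636ms=2b
9) 12272.727ms=18b +1022.727ms=3/2b
10) 13295.455ms=39/2b +1022.727ms=3/2b
11) 14318.182ms=21b +2045.455ms=3b
Σ=24b of 24 (88bpm 6/8) — PASS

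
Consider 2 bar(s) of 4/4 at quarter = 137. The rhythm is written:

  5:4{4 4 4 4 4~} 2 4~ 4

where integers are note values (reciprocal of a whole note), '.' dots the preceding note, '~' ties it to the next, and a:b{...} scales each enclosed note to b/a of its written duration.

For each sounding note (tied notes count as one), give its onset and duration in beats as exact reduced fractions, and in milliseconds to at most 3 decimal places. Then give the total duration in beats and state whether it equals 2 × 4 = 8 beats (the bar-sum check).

1) 0.0ms=0b +350.365ms=4/5b
2) 350.365ms=4/5b +350.365ms=4/5b
3) 700.73ms=8/5b +350.365ms=4/5b
4) 1051.095ms=12/5b +350.365ms=4/5b
5) 1401.46ms=16/5b +1226.277ms=14/5b
6) 2627.737ms=6b +875.912ms=2b
Σ=8b of 8 (137bpm 4/4) — PASS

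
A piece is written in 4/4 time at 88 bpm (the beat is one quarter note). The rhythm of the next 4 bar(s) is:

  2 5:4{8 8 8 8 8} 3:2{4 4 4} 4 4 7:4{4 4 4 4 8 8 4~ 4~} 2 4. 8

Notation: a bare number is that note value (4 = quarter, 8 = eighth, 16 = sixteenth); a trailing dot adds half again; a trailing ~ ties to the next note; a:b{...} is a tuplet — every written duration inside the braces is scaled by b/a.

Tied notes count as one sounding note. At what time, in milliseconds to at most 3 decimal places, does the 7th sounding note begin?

note 7 onset = 4b = 2727.273ms

1. 0.0ms @ 0 + 1363.636ms (2)
2. 1363.636ms @ 2 + 272.727ms (2/5)
3. 1636.364ms @ 12/5 + 272.727ms (2/5)
4. 1909.091ms @ 14/5 + 272.727ms (2/5)
5. 2181.818ms @ 16/5 + 272.727ms (2/5)
6. 2454.545ms @ 18/5 + 272.727ms (2/5)
7. 2727.273ms @ 4 + 454.545ms (2/3)
8. 3181.818ms @ 14/3 + 454.545ms (2/3)
9. 3636.364ms @ 16/3 + 454.545ms (2/3)
10. 4090.909ms @ 6 + 681.818ms (1)
11. 4772.727ms @ 7 + 681.818ms (1)
12. 5454.545ms @ 8 + 389.61ms (4/7)
13. 5844.156ms @ 60/7 + 389.61ms (4/7)
14. 6233.766ms @ 64/7 + 389.61ms (4/7)
15. 6623.377ms @ 68/7 + 389.61ms (4/7)
16. 7012.987ms @ 72/7 + 194.805ms (2/7)
17. 7207.792ms @ 74/7 + 194.805ms (2/7)
18. 7402.597ms @ 76/7 + 2142.857ms (22/7)
19. 9545.455ms @ 14 + 1022.727ms (3/2)
20. 10568.182ms @ 31/2 + 340.909ms (1/2)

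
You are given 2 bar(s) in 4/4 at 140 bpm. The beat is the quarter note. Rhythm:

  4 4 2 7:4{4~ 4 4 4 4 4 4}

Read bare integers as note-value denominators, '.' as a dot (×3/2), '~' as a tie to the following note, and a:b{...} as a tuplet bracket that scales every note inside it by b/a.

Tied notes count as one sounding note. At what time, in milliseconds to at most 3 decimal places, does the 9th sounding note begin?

1. 0.0ms @ 0 + 428.571ms (1)
2. 428.571ms @ 1 + 428.571ms (1)
3. 857.143ms @ 2 + 857.143ms (2)
4. 1714.286ms @ 4 + 489.796ms (8/7)
5. 2204.082ms @ 36/7 + 244.898ms (4/7)
6. 2448.98ms @ 40/7 + 244.898ms (4/7)
7. 2693.878ms @ 44/7 + 244.898ms (4/7)
8. 2938.776ms @ 48/7 + 244.898ms (4/7)
9. 3183.673ms @ 52/7 + 244.898ms (4/7)

note 9 onset = 52/7b = 3183.673ms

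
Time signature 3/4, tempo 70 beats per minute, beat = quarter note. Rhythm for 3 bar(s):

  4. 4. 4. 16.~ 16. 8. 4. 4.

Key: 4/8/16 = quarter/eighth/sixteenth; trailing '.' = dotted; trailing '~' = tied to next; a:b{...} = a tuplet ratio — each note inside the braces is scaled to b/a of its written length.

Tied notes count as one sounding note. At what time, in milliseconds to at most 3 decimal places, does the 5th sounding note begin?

note 5 onset = 21/4b = 4500.0ms

1. 0.0ms @ 0 + 1285.714ms (3/2)
2. 1285.714ms @ 3/2 + 1285.714ms (3/2)
3. 2571.429ms @ 3 + 1285.714ms (3/2)
4. 3857.143ms @ 9/2 + 642.857ms (3/4)
5. 4500.0ms @ 21/4 + 642.857ms (3/4)
6. 5142.857ms @ 6 + 1285.714ms (3/2)
7. 6428.571ms @ 15/2 + 1285.714ms (3/2)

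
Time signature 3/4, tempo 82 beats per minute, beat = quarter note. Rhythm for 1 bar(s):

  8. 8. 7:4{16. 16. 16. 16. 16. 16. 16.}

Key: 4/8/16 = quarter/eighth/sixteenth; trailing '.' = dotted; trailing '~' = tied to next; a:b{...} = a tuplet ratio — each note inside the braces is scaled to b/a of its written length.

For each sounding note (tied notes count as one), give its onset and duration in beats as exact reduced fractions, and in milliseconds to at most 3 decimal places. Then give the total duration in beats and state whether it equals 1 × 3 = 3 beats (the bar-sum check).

1) 0.0ms=0b +548.78ms=3/4b
2) 548.78ms=3/4b +548.78ms=3/4b
3) 1097.561ms=3/2b +156.794ms=3/14b
4) 1254.355ms=12/7b +156.794ms=3/14b
5) 1411.15ms=27/14b +156.794ms=3/14b
6) 1567.944ms=15/7b +156.794ms=3/14b
7) 1724.739ms=33/14b +156.794ms=3/14b
8) 1881.533ms=18/7b +156.794ms=3/14b
9) 2038.328ms=39/14b +156.794ms=3/14b
Σ=3b of 3 (82bpm 3/4) — PASS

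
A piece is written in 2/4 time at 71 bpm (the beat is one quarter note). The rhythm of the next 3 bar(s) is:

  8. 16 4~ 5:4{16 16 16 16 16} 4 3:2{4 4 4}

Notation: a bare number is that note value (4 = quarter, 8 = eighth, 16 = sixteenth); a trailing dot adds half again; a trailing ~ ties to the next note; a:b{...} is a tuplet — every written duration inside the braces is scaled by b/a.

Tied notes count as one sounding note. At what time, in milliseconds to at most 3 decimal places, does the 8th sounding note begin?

note 8 onset = 3b = 2535.211ms

1. 0.0ms @ 0 + 633.803ms (3/4)
2. 633.803ms @ 3/4 + 211.268ms (1/4)
3. 845.07ms @ 1 + 1014.085ms (6/5)
4. 1859.155ms @ 11/5 + 169.014ms (1/5)
5. 2028.169ms @ 12/5 + 169.014ms (1/5)
6. 2197.183ms @ 13/5 + 169.014ms (1/5)
7. 2366.197ms @ 14/5 + 169.014ms (1/5)
8. 2535.211ms @ 3 + 845.07ms (1)
9. 3380.282ms @ 4 + 563.38ms (2/3)
10. 3943.662ms @ 14/3 + 563.38ms (2/3)
11. 4507.042ms @ 16/3 + 563.38ms (2/3)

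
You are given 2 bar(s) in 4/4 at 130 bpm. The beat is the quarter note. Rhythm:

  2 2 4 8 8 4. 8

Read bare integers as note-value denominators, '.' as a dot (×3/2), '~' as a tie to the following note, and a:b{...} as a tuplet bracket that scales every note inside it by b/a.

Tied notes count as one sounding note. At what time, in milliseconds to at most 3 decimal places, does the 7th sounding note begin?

1. 0.0ms @ 0 + 923.077ms (2)
2. 923.077ms @ 2 + 923.077ms (2)
3. 1846.154ms @ 4 + 461.538ms (1)
4. 2307.692ms @ 5 + 230.769ms (1/2)
5. 2538.462ms @ 11/2 + 230.769ms (1/2)
6. 2769.231ms @ 6 + 692.308ms (3/2)
7. 3461.538ms @ 15/2 + 230.769ms (1/2)

note 7 onset = 15/2b = 3461.538ms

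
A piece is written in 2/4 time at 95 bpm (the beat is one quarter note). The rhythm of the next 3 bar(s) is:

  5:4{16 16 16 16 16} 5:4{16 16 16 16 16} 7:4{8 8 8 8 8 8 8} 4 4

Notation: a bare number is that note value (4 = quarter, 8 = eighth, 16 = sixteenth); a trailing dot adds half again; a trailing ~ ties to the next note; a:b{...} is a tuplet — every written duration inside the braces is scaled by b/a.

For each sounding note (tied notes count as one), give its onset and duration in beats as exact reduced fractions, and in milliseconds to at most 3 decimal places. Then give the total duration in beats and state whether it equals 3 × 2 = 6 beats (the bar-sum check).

1) 0.0ms=0b +126.316ms=1/5b
2) 126.316ms=1/5b +126.316ms=1/5b
3) 252.632ms=2/5b +126.316ms=1/5b
4) 378.947ms=3/5b +126.316ms=1/5b
5) 505.263ms=4/5b +126.316ms=1/5b
6) 631.579ms=1b +126.316ms=1/5b
7) 757.895ms=6/5b +126.316ms=1/5b
8) 884.211ms=7/5b +126.316ms=1/5b
9) 1010.526ms=8/5b +126.316ms=1/5b
10) 1136.842ms=9/5b +126.316ms=1/5b
11) 1263.158ms=2b +180.451ms=2/7b
12) 1443.609ms=16/7b +180.451ms=2/7b
13) 1624.06ms=18/7b +180.451ms=2/7b
14) 1804.511ms=20/7b +180.451ms=2/7b
15) 1984.962ms=22/7b +180.451ms=2/7b
16) 2165.414ms=24/7b +180.451ms=2/7b
17) 2345.865ms=26/7b +180.451ms=2/7b
18) 2526.316ms=4b +631.579ms=1b
19) 3157.895ms=5b +631.579ms=1b
Σ=6b of 6 (95bpm 2/4) — PASS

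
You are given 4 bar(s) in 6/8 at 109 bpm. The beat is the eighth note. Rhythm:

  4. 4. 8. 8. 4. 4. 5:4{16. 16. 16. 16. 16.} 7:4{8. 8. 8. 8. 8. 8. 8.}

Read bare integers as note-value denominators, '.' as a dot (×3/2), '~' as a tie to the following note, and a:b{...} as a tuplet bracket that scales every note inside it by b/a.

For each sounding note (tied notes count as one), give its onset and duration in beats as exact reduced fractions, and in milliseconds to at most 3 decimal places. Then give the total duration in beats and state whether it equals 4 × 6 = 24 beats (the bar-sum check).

1) 0.0ms=0b +1651.376ms=3b
2) 1651.376ms=3b +1651.376ms=3b
3) 3302.752ms=6b +825.688ms=3/2b
4) 4128.44ms=15/2b +825.688ms=3/2b
5) 4954.128ms=9b +1651.376ms=3b
6) 6605.505ms=12b +1651.376ms=3b
7) 8256.881ms=15b +330.275ms=3/5b
8) 8587.156ms=78/5b +330.275ms=3/5b
9) 8917.431ms=81/5b +330.275ms=3/5b
10) 9247.706ms=84/5b +330.275ms=3/5b
11) 9577.982ms=87/5b +330.275ms=3/5b
12) 9908.257ms=18b +471.822ms=6/7b
13) 10380.079ms=132/7b +471.822ms=6/7b
14) 10851.9ms=138/7b +471.822ms=6/7b
15) 11323.722ms=144/7b +471.822ms=6/7b
16) 11795.544ms=150/7b +471.822ms=6/7b
17) 12267.366ms=156/7b +471.822ms=6/7b
18) 12739.187ms=162/7b +471.822ms=6/7b
Σ=24b of 24 (109bpm 6/8) — PASS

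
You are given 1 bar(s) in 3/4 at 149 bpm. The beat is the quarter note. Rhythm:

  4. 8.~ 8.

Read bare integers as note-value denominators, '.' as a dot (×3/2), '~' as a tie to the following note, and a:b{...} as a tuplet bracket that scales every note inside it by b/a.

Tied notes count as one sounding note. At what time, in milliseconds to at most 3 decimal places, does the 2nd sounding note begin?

note 2 onset = 3/2b = 604.027ms

1. 0.0ms @ 0 + 604.027ms (3/2)
2. 604.027ms @ 3/2 + 604.027ms (3/2)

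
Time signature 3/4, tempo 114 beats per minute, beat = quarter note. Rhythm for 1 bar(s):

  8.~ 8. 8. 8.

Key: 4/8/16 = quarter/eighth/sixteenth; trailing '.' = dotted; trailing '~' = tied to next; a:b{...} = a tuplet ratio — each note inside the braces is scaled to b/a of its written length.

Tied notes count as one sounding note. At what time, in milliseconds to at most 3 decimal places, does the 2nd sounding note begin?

1. 0.0ms @ 0 + 789.474ms (3/2)
2. 789.474ms @ 3/2 + 394.737ms (3/4)
3. 1184.211ms @ 9/4 + 394.737ms (3/4)

note 2 onset = 3/2b = 789.474ms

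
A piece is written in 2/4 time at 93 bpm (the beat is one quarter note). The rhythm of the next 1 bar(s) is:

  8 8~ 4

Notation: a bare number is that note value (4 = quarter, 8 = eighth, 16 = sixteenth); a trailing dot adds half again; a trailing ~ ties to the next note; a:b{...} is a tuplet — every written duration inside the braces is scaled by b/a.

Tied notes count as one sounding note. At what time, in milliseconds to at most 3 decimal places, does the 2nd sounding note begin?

1. 0.0ms @ 0 + 322.581ms (1/2)
2. 322.581ms @ 1/2 + 967.742ms (3/2)

note 2 onset = 1/2b = 322.581ms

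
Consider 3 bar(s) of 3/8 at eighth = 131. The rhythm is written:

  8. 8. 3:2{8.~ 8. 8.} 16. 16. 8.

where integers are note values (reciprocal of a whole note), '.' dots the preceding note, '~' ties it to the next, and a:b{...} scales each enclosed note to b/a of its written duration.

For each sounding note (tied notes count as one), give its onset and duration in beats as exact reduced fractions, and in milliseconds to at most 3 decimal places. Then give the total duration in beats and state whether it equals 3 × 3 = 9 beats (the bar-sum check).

1) 0.0ms=0b +687.023ms=3/2b
2) 687.023ms=3/2b +687.023ms=3/2b
3) 1374.046ms=3b +916.031ms=2b
4) 2290.076ms=5b +458.015ms=1b
5) 2748.092ms=6b +343.511ms=3/4b
6) 3091.603ms=27/4b +343.511ms=3/4b
7) 3435.115ms=15/2b +687.023ms=3/2b
Σ=9b of 9 (131bpm 3/8) — PASS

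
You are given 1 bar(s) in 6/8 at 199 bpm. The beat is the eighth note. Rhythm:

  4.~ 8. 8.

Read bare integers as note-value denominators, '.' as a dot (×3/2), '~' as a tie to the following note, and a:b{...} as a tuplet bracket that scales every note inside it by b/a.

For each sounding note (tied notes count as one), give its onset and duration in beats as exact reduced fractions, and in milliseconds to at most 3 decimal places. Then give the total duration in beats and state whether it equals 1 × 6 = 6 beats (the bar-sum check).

1) 0.0ms=0b +1356.784ms=9/2b
2) 1356.784ms=9/2b +452.261ms=3/2b
Σ=6b of 6 (199bpm 6/8) — PASS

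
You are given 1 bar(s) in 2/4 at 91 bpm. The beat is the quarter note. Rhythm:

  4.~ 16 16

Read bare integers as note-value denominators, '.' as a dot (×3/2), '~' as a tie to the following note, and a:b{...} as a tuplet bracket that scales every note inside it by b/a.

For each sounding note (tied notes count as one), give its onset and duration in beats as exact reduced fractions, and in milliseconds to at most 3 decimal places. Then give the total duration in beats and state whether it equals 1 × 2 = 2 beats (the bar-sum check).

1) 0.0ms=0b +1153.846ms=7/4b
2) 1153.846ms=7/4b +164.835ms=1/4b
Σ=2b of 2 (91bpm 2/4) — PASS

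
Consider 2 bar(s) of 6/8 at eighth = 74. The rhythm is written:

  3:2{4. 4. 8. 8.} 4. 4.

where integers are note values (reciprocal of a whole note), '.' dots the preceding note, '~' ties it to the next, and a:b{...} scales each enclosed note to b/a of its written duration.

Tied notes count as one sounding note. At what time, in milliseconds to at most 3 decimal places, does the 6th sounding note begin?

note 6 onset = 9b = 7297.297ms

1. 0.0ms @ 0 + 1621.622ms (2)
2. 1621.622ms @ 2 + 1621.622ms (2)
3. 3243.243ms @ 4 + 810.811ms (1)
4. 4054.054ms @ 5 + 810.811ms (1)
5. 4864.865ms @ 6 + 2432.432ms (3)
6. 7297.297ms @ 9 + 2432.432ms (3)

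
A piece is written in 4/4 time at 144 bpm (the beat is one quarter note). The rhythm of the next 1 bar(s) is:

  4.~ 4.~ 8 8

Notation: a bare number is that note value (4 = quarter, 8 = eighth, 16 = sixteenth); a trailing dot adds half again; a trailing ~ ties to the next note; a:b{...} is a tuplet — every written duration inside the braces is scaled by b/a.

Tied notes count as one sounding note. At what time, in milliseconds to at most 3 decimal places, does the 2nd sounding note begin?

note 2 onset = 7/2b = 1458.333ms

1. 0.0ms @ 0 + 1458.333ms (7/2)
2. 1458.333ms @ 7/2 + 208.333ms (1/2)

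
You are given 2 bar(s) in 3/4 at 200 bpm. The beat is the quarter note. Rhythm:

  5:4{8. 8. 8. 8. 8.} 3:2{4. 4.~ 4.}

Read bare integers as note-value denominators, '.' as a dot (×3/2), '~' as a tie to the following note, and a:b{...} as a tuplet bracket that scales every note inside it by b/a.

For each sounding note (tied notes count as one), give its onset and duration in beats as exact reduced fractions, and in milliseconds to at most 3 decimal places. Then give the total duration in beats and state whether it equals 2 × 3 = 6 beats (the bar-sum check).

1) 0.0ms=0b +180.0ms=3/5b
2) 180.0ms=3/5b +180.0ms=3/5b
3) 360.0ms=6/5b +180.0ms=3/5b
4) 540.0ms=9/5b +180.0ms=3/5b
5) 720.0ms=12/5b +180.0ms=3/5b
6) 900.0ms=3b +300.0ms=1b
7) 1200.0ms=4b +600.0ms=2b
Σ=6b of 6 (200bpm 3/4) — PASS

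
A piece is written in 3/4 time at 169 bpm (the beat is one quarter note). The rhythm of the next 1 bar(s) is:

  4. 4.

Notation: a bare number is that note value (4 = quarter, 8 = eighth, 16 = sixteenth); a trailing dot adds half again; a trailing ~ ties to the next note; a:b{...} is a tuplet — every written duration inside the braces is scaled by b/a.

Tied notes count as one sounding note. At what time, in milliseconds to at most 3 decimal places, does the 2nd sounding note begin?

1. 0.0ms @ 0 + 532.544ms (3/2)
2. 532.544ms @ 3/2 + 532.544ms (3/2)

note 2 onset = 3/2b = 532.544ms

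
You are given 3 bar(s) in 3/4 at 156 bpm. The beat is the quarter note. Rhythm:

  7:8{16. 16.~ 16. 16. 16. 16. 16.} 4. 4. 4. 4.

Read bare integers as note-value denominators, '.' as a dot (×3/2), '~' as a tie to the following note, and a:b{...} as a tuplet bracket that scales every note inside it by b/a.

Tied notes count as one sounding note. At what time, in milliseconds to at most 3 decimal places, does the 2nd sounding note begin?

1. 0.0ms @ 0 + 164.835ms (3/7)
2. 164.835ms @ 3/7 + 329.67ms (6/7)
3. 494.505ms @ 9/7 + 164.835ms (3/7)
4. 659.341ms @ 12/7 + 164.835ms (3/7)
5. 824.176ms @ 15/7 + 164.835ms (3/7)
6. 989.011ms @ 18/7 + 164.835ms (3/7)
7. 1153.846ms @ 3 + 576.923ms (3/2)
8. 1730.769ms @ 9/2 + 576.923ms (3/2)
9. 2307.692ms @ 6 + 576.923ms (3/2)
10. 2884.615ms @ 15/2 + 576.923ms (3/2)

note 2 onset = 3/7b = 164.835ms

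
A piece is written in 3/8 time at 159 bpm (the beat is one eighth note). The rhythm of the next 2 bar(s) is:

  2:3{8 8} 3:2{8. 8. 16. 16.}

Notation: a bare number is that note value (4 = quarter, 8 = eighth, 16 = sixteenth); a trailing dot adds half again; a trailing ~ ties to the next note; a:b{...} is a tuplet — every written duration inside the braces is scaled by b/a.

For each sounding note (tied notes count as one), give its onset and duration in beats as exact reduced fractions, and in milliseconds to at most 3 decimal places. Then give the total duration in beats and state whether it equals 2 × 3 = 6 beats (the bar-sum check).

1) 0.0ms=0b +566.038ms=3/2b
2) 566.038ms=3/2b +566.038ms=3/2b
3) 1132.075ms=3b +377.358ms=1b
4) 1509.434ms=4b +377.358ms=1b
5) 1886.792ms=5b +188.679ms=1/2b
6) 2075.472ms=11/2b +188.679ms=1/2b
Σ=6b of 6 (159bpm 3/8) — PASS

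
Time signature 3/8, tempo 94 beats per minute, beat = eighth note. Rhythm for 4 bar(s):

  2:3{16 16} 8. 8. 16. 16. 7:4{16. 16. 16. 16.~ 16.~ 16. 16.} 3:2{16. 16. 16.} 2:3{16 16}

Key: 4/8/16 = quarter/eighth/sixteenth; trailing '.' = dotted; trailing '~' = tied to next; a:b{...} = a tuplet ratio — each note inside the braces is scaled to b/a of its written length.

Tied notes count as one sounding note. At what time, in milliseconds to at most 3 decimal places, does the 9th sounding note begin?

note 9 onset = 48/7b = 4376.9ms

1. 0.0ms @ 0 + 478.723ms (3/4)
2. 478.723ms @ 3/4 + 478.723ms (3/4)
3. 957.447ms @ 3/2 + 957.447ms (3/2)
4. 1914.894ms @ 3 + 957.447ms (3/2)
5. 2872.34ms @ 9/2 + 478.723ms (3/4)
6. 3351.064ms @ 21/4 + 478.723ms (3/4)
7. 3829.787ms @ 6 + 273.556ms (3/7)
8. 4103.343ms @ 45/7 + 273.556ms (3/7)
9. 4376.9ms @ 48/7 + 273.556ms (3/7)
10. 4650.456ms @ 51/7 + 820.669ms (9/7)
11. 5471.125ms @ 60/7 + 273.556ms (3/7)
12. 5744.681ms @ 9 + 319.149ms (1/2)
13. 6063.83ms @ 19/2 + 319.149ms (1/2)
14. 6382.979ms @ 10 + 319.149ms (1/2)
15. 6702.128ms @ 21/2 + 478.723ms (3/4)
16. 7180.851ms @ 45/4 + 478.723ms (3/4)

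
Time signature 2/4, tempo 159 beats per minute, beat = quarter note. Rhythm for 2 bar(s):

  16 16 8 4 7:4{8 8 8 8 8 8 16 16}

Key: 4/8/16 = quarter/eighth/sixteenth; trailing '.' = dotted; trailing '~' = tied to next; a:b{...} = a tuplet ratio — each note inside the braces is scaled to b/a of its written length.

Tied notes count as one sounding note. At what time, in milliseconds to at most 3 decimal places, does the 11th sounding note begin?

note 11 onset = 26/7b = 1401.617ms

1. 0.0ms @ 0 + 94.34ms (1/4)
2. 94.34ms @ 1/4 + 94.34ms (1/4)
3. 188.679ms @ 1/2 + 188.679ms (1/2)
4. 377.358ms @ 1 + 377.358ms (1)
5. 754.717ms @ 2 + 107.817ms (2/7)
6. 862.534ms @ 16/7 + 107.817ms (2/7)
7. 970.35ms @ 18/7 + 107.817ms (2/7)
8. 1078.167ms @ 20/7 + 107.817ms (2/7)
9. 1185.984ms @ 22/7 + 107.817ms (2/7)
10. 1293.801ms @ 24/7 + 107.817ms (2/7)
11. 1401.617ms @ 26/7 + 53.908ms (1/7)
12. 1455.526ms @ 27/7 + 53.908ms (1/7)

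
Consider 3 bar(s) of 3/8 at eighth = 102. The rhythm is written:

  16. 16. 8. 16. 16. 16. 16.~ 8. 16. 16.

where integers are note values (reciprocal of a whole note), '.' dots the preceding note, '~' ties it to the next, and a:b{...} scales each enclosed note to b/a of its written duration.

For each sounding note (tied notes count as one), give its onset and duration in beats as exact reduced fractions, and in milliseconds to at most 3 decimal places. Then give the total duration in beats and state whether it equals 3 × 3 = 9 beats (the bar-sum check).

1) 0.0ms=0b +441.176ms=3/4b
2) 441.176ms=3/4b +441.176ms=3/4b
3) 882.353ms=3/2b +882.353ms=3/2b
4) 1764.706ms=3b +441.176ms=3/4b
5) 2205.882ms=15/4b +441.176ms=3/4b
6) 2647.059ms=9/2b +441.176ms=3/4b
7) 3088.235ms=21/4b +1323.529ms=9/4b
8) 4411.765ms=15/2b +441.176ms=3/4b
9) 4852.941ms=33/4b +441.176ms=3/4b
Σ=9b of 9 (102bpm 3/8) — PASS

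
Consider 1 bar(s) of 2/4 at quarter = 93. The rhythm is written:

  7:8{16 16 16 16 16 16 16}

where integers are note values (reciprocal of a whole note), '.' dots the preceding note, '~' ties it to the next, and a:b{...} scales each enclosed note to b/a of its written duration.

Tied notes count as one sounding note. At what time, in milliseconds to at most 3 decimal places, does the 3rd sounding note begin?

note 3 onset = 4/7b = 368.664ms

1. 0.0ms @ 0 + 184.332ms (2/7)
2. 184.332ms @ 2/7 + 184.332ms (2/7)
3. 368.664ms @ 4/7 + 184.332ms (2/7)
4. 552.995ms @ 6/7 + 184.332ms (2/7)
5. 737.327ms @ 8/7 + 184.332ms (2/7)
6. 921.659ms @ 10/7 + 184.332ms (2/7)
7. 1105.991ms @ 12/7 + 184.332ms (2/7)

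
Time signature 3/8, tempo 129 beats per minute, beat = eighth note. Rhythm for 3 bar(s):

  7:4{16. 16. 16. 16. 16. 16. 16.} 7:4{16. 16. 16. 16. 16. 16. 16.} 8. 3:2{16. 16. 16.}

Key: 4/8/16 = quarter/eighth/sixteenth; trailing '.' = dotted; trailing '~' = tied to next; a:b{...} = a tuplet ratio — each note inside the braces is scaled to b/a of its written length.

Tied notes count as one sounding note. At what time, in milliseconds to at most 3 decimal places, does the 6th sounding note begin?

note 6 onset = 15/7b = 996.678ms

1. 0.0ms @ 0 + 199.336ms (3/7)
2. 199.336ms @ 3/7 + 199.336ms (3/7)
3. 398.671ms @ 6/7 + 199.336ms (3/7)
4. 598.007ms @ 9/7 + 199.336ms (3/7)
5. 797.342ms @ 12/7 + 199.336ms (3/7)
6. 996.678ms @ 15/7 + 199.336ms (3/7)
7. 1196.013ms @ 18/7 + 199.336ms (3/7)
8. 1395.349ms @ 3 + 199.336ms (3/7)
9. 1594.684ms @ 24/7 + 199.336ms (3/7)
10. 1794.02ms @ 27/7 + 199.336ms (3/7)
11. 1993.355ms @ 30/7 + 199.336ms (3/7)
12. 2192.691ms @ 33/7 + 199.336ms (3/7)
13. 2392.027ms @ 36/7 + 199.336ms (3/7)
14. 2591.362ms @ 39/7 + 199.336ms (3/7)
15. 2790.698ms @ 6 + 697.674ms (3/2)
16. 3488.372ms @ 15/2 + 232.558ms (1/2)
17. 3720.93ms @ 8 + 232.558ms (1/2)
18. 3953.488ms @ 17/2 + 232.558ms (1/2)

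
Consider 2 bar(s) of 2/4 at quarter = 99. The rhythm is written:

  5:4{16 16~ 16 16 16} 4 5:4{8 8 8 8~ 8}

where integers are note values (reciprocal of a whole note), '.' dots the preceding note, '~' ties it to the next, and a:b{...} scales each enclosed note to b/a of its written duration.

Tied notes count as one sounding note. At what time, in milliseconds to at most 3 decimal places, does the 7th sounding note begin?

note 7 onset = 12/5b = 1454.545ms

1. 0.0ms @ 0 + 121.212ms (1/5)
2. 121.212ms @ 1/5 + 242.424ms (2/5)
3. 363.636ms @ 3/5 + 121.212ms (1/5)
4. 484.848ms @ 4/5 + 121.212ms (1/5)
5. 606.061ms @ 1 + 606.061ms (1)
6. 1212.121ms @ 2 + 242.424ms (2/5)
7. 1454.545ms @ 12/5 + 242.424ms (2/5)
8. 1696.97ms @ 14/5 + 242.424ms (2/5)
9. 1939.394ms @ 16/5 + 484.848ms (4/5)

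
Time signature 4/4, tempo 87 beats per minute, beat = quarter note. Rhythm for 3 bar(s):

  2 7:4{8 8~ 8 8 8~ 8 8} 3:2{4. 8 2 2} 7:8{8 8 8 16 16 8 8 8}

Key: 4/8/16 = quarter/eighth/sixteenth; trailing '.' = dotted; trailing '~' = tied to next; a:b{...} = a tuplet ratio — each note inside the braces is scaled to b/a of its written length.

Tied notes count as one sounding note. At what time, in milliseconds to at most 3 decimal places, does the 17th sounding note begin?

note 17 onset = 76/7b = 7487.685ms

1. 0.0ms @ 0 + 1379.31ms (2)
2. 1379.31ms @ 2 + 197.044ms (2/7)
3. 1576.355ms @ 16/7 + 394.089ms (4/7)
4. 1970.443ms @ 20/7 + 197.044ms (2/7)
5. 2167.488ms @ 22/7 + 394.089ms (4/7)
6. 2561.576ms @ 26/7 + 197.044ms (2/7)
7. 2758.621ms @ 4 + 689.655ms (1)
8. 3448.276ms @ 5 + 229.885ms (1/3)
9. 3678.161ms @ 16/3 + 919.54ms (4/3)
10. 4597.701ms @ 20/3 + 919.54ms (4/3)
11. 5517.241ms @ 8 + 394.089ms (4/7)
12. 5911.33ms @ 60/7 + 394.089ms (4/7)
13. 6305.419ms @ 64/7 + 394.089ms (4/7)
14. 6699.507ms @ 68/7 + 197.044ms (2/7)
15. 6896.552ms @ 10 + 197.044ms (2/7)
16. 7093.596ms @ 72/7 + 394.089ms (4/7)
17. 7487.685ms @ 76/7 + 394.089ms (4/7)
18. 7881.773ms @ 80/7 + 394.089ms (4/7)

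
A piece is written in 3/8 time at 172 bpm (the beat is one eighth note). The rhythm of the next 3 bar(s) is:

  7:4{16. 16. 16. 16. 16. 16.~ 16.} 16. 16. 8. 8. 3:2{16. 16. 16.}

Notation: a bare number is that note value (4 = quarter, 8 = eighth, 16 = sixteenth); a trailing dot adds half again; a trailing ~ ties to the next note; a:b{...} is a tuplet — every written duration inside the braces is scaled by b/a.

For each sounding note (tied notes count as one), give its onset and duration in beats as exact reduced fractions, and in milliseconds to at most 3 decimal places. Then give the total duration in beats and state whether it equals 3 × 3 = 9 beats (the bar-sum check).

1) 0.0ms=0b +149.502ms=3/7b
2) 149.502ms=3/7b +149.502ms=3/7b
3) 299.003ms=6/7b +149.502ms=3/7b
4) 448.505ms=9/7b +149.502ms=3/7b
5) 598.007ms=12/7b +149.502ms=3/7b
6) 747.508ms=15/7b +299.003ms=6/7b
7) 1046.512ms=3b +261.628ms=3/4b
8) 1308.14ms=15/4b +261.628ms=3/4b
9) 1569.767ms=9/2b +523.256ms=3/2b
10) 2093.023ms=6b +523.256ms=3/2b
11) 2616.279ms=15/2b +174.419ms=1/2b
12) 2790.698ms=8b +174.419ms=1/2b
13) 2965.116ms=17/2b +174.419ms=1/2b
Σ=9b of 9 (172bpm 3/8) — PASS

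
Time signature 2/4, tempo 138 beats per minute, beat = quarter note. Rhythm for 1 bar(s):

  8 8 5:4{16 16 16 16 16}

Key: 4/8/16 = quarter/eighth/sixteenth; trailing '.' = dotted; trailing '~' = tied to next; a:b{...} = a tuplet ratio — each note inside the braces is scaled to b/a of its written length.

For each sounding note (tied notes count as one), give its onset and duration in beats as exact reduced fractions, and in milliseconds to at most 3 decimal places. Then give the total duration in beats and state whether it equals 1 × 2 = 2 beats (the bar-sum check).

1) 0.0ms=0b +217.391ms=1/2b
2) 217.391ms=1/2b +217.391ms=1/2b
3) 434.783ms=1b +86.957ms=1/5b
4) 521.739ms=6/5b +86.957ms=1/5b
5) 608.696ms=7/5b +86.957ms=1/5b
6) 695.652ms=8/5b +86.957ms=1/5b
7) 782.609ms=9/5b +86.957ms=1/5b
Σ=2b of 2 (138bpm 2/4) — PASS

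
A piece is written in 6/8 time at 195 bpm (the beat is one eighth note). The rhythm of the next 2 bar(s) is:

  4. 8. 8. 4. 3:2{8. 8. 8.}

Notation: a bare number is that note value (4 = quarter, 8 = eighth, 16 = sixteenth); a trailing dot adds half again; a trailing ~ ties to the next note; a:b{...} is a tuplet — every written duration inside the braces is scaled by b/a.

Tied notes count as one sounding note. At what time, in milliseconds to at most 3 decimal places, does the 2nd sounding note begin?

note 2 onset = 3b = 923.077ms

1. 0.0ms @ 0 + 923.077ms (3)
2. 923.077ms @ 3 + 461.538ms (3/2)
3. 1384.615ms @ 9/2 + 461.538ms (3/2)
4. 1846.154ms @ 6 + 923.077ms (3)
5. 2769.231ms @ 9 + 307.692ms (1)
6. 3076.923ms @ 10 + 307.692ms (1)
7. 3384.615ms @ 11 + 307.692ms (1)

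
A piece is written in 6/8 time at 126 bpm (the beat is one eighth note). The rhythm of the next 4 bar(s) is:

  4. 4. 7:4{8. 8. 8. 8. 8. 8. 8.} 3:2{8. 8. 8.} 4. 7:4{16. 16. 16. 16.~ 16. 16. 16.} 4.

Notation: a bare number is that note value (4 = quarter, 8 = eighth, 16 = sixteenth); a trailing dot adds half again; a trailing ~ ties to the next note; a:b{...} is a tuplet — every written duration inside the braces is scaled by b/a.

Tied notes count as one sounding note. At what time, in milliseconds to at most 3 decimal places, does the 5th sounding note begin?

note 5 onset = 54/7b = 3673.469ms

1. 0.0ms @ 0 + 1428.571ms (3)
2. 1428.571ms @ 3 + 1428.571ms (3)
3. 2857.143ms @ 6 + 408.163ms (6/7)
4. 3265.306ms @ 48/7 + 408.163ms (6/7)
5. 3673.469ms @ 54/7 + 408.163ms (6/7)
6. 4081.633ms @ 60/7 + 408.163ms (6/7)
7. 4489.796ms @ 66/7 + 408.163ms (6/7)
8. 4897.959ms @ 72/7 + 408.163ms (6/7)
9. 5306.122ms @ 78/7 + 408.163ms (6/7)
10. 5714.286ms @ 12 + 476.19ms (1)
11. 6190.476ms @ 13 + 476.19ms (1)
12. 6666.667ms @ 14 + 476.19ms (1)
13. 7142.857ms @ 15 + 1428.571ms (3)
14. 8571.429ms @ 18 + 204.082ms (3/7)
15. 8775.51ms @ 129/7 + 204.082ms (3/7)
16. 8979.592ms @ 132/7 + 204.082ms (3/7)
17. 9183.673ms @ 135/7 + 408.163ms (6/7)
18. 9591.837ms @ 141/7 + 204.082ms (3/7)
19. 9795.918ms @ 144/7 + 204.082ms (3/7)
20. 10000.0ms @ 21 + 1428.571ms (3)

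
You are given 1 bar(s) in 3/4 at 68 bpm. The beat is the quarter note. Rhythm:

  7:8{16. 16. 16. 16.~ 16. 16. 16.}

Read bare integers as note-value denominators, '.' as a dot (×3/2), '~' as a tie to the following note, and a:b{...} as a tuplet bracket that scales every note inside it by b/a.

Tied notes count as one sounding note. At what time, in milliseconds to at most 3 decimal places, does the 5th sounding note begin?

1. 0.0ms @ 0 + 378.151ms (3/7)
2. 378.151ms @ 3/7 + 378.151ms (3/7)
3. 756.303ms @ 6/7 + 378.151ms (3/7)
4. 1134.454ms @ 9/7 + 756.303ms (6/7)
5. 1890.756ms @ 15/7 + 378.151ms (3/7)
6. 2268.908ms @ 18/7 + 378.151ms (3/7)

note 5 onset = 15/7b = 1890.756ms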